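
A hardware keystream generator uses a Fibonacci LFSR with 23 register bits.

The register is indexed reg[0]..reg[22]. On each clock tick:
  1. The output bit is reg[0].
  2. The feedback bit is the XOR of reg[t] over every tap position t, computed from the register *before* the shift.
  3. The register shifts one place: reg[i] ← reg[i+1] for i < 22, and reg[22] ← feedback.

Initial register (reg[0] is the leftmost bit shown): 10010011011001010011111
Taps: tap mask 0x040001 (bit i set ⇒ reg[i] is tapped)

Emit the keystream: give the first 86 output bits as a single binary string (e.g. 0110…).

k : reg_k → out_k, fb_k
0: 10010011011001010011111 → 1, fb=0
1: 00100110110010100111110 → 0, fb=1
2: 01001101100101001111101 → 0, fb=1
3: 10011011001010011111011 → 1, fb=0
4: 00110110010100111110110 → 0, fb=1
5: 01101100101001111101101 → 0, fb=0
6: 11011001010011111011010 → 1, fb=0
7: 10110010100111110110100 → 1, fb=0
8: 01100101001111101101000 → 0, fb=0
9: 11001010011111011010000 → 1, fb=0
10: 10010100111110110100000 → 1, fb=1
11: 00101001111101101000001 → 0, fb=0
12: 01010011111011010000010 → 0, fb=0
13: 10100111110110100000100 → 1, fb=1
14: 01001111101101000001001 → 0, fb=0
15: 10011111011010000010010 → 1, fb=0
16: 00111110110100000100100 → 0, fb=0
17: 01111101101000001001000 → 0, fb=0
18: 11111011010000010010000 → 1, fb=0
19: 11110110100000100100000 → 1, fb=1
20: 11101101000001001000001 → 1, fb=1
21: 11011010000010010000011 → 1, fb=1
22: 10110100000100100000111 → 1, fb=1
23: 01101000001001000001111 → 0, fb=0
24: 11010000010010000011110 → 1, fb=0
25: 10100000100100000111100 → 1, fb=0
26: 01000001001000001111000 → 0, fb=1
27: 10000010010000011110001 → 1, fb=0
28: 00000100100000111100010 → 0, fb=0
29: 00001001000001111000100 → 0, fb=0
30: 00010010000011110001000 → 0, fb=0
31: 00100100000111100010000 → 0, fb=1
32: 01001000001111000100001 → 0, fb=0
33: 10010000011110001000010 → 1, fb=1
34: 00100000111100010000101 → 0, fb=0
35: 01000001111000100001010 → 0, fb=0
36: 10000011110001000010100 → 1, fb=0
37: 00000111100010000101000 → 0, fb=0
38: 00001111000100001010000 → 0, fb=1
39: 00011110001000010100001 → 0, fb=0
40: 00111100010000101000010 → 0, fb=0
41: 01111000100001010000100 → 0, fb=0
42: 11110001000010100001000 → 1, fb=1
43: 11100010000101000010001 → 1, fb=0
44: 11000100001010000100010 → 1, fb=1
45: 10001000010100001000101 → 1, fb=1
46: 00010000101000010001011 → 0, fb=0
47: 00100001010000100010110 → 0, fb=1
48: 01000010100001000101101 → 0, fb=0
49: 10000101000010001011010 → 1, fb=0
50: 00001010000100010110100 → 0, fb=1
51: 00010100001000101101001 → 0, fb=0
52: 00101000010001011010010 → 0, fb=1
53: 01010000100010110100101 → 0, fb=0
54: 10100001000101101001010 → 1, fb=1
55: 01000010001011010010101 → 0, fb=1
56: 10000100010110100101011 → 1, fb=1
57: 00001000101101001010111 → 0, fb=1
58: 00010001011010010101111 → 0, fb=0
59: 00100010110100101011110 → 0, fb=1
60: 01000101101001010111101 → 0, fb=1
61: 10001011010010101111011 → 1, fb=0
62: 00010110100101011110110 → 0, fb=1
63: 00101101001010111101101 → 0, fb=0
64: 01011010010101111011010 → 0, fb=1
65: 10110100101011110110101 → 1, fb=0
66: 01101001010111101101010 → 0, fb=0
67: 11010010101111011010100 → 1, fb=0
68: 10100101011110110101000 → 1, fb=1
69: 01001010111101101010001 → 0, fb=1
70: 10010101111011010100011 → 1, fb=1
71: 00101011110110101000111 → 0, fb=0
72: 01010111101101010001110 → 0, fb=0
73: 10101111011010100011100 → 1, fb=0
74: 01011110110101000111000 → 0, fb=1
75: 10111101101010001110001 → 1, fb=0
76: 01111011010100011100010 → 0, fb=0
77: 11110110101000111000100 → 1, fb=1
78: 11101101010001110001001 → 1, fb=1
79: 11011010100011100010011 → 1, fb=0
80: 10110101000111000100110 → 1, fb=1
81: 01101010001110001001101 → 0, fb=0
82: 11010100011100010011010 → 1, fb=0
83: 10101000111000100110100 → 1, fb=0
84: 01010001110001001101000 → 0, fb=0
85: 10100011100010011010000 → 1, fb=0

10010011011001010011111011010000010010000011110001000010100001000101101001010111101101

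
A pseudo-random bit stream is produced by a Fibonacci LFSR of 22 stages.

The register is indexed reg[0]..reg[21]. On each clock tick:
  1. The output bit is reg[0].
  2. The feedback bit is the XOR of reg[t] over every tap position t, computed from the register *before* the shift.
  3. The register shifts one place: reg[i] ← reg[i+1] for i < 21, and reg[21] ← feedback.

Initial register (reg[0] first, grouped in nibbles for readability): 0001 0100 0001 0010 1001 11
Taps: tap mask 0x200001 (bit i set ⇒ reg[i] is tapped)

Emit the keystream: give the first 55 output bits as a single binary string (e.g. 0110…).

0001010000010010100111111001111110001100010101000101010

k : reg_k → out_k, fb_k
0: 0001010000010010100111 → 0, fb=1
1: 0010100000100101001111 → 0, fb=1
2: 0101000001001010011111 → 0, fb=1
3: 1010000010010100111111 → 1, fb=0
4: 0100000100101001111110 → 0, fb=0
5: 1000001001010011111100 → 1, fb=1
6: 0000010010100111111001 → 0, fb=1
7: 0000100101001111110011 → 0, fb=1
8: 0001001010011111100111 → 0, fb=1
9: 0010010100111111001111 → 0, fb=1
10: 0100101001111110011111 → 0, fb=1
11: 1001010011111100111111 → 1, fb=0
12: 0010100111111001111110 → 0, fb=0
13: 0101001111110011111100 → 0, fb=0
14: 1010011111100111111000 → 1, fb=1
15: 0100111111001111110001 → 0, fb=1
16: 1001111110011111100011 → 1, fb=0
17: 0011111100111111000110 → 0, fb=0
18: 0111111001111110001100 → 0, fb=0
19: 1111110011111100011000 → 1, fb=1
20: 1111100111111000110001 → 1, fb=0
21: 1111001111110001100010 → 1, fb=1
22: 1110011111100011000101 → 1, fb=0
23: 1100111111000110001010 → 1, fb=1
24: 1001111110001100010101 → 1, fb=0
25: 0011111100011000101010 → 0, fb=0
26: 0111111000110001010100 → 0, fb=0
27: 1111110001100010101000 → 1, fb=1
28: 1111100011000101010001 → 1, fb=0
29: 1111000110001010100010 → 1, fb=1
30: 1110001100010101000101 → 1, fb=0
31: 1100011000101010001010 → 1, fb=1
32: 1000110001010100010101 → 1, fb=0
33: 0001100010101000101010 → 0, fb=0
34: 0011000101010001010100 → 0, fb=0
35: 0110001010100010101000 → 0, fb=0
36: 1100010101000101010000 → 1, fb=1
37: 1000101010001010100001 → 1, fb=0
38: 0001010100010101000010 → 0, fb=0
39: 0010101000101010000100 → 0, fb=0
40: 0101010001010100001000 → 0, fb=0
41: 1010100010101000010000 → 1, fb=1
42: 0101000101010000100001 → 0, fb=1
43: 1010001010100001000011 → 1, fb=0
44: 0100010101000010000110 → 0, fb=0
45: 1000101010000100001100 → 1, fb=1
46: 0001010100001000011001 → 0, fb=1
47: 0010101000010000110011 → 0, fb=1
48: 0101010000100001100111 → 0, fb=1
49: 1010100001000011001111 → 1, fb=0
50: 0101000010000110011110 → 0, fb=0
51: 1010000100001100111100 → 1, fb=1
52: 0100001000011001111001 → 0, fb=1
53: 1000010000110011110011 → 1, fb=0
54: 0000100001100111100110 → 0, fb=0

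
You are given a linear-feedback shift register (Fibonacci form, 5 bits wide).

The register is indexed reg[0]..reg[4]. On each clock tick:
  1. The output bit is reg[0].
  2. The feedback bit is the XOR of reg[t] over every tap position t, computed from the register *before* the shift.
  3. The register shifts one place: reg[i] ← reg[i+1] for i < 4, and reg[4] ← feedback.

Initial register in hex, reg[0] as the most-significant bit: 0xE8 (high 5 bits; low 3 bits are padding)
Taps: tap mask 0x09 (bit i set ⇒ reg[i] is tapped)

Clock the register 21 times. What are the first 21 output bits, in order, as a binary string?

111011000111110011010

k : reg_k → out_k, fb_k
0: 11101 → 1, fb=1
1: 11011 → 1, fb=0
2: 10110 → 1, fb=0
3: 01100 → 0, fb=0
4: 11000 → 1, fb=1
5: 10001 → 1, fb=1
6: 00011 → 0, fb=1
7: 00111 → 0, fb=1
8: 01111 → 0, fb=1
9: 11111 → 1, fb=0
10: 11110 → 1, fb=0
11: 11100 → 1, fb=1
12: 11001 → 1, fb=1
13: 10011 → 1, fb=0
14: 00110 → 0, fb=1
15: 01101 → 0, fb=0
16: 11010 → 1, fb=0
17: 10100 → 1, fb=1
18: 01001 → 0, fb=0
19: 10010 → 1, fb=0
20: 00100 → 0, fb=0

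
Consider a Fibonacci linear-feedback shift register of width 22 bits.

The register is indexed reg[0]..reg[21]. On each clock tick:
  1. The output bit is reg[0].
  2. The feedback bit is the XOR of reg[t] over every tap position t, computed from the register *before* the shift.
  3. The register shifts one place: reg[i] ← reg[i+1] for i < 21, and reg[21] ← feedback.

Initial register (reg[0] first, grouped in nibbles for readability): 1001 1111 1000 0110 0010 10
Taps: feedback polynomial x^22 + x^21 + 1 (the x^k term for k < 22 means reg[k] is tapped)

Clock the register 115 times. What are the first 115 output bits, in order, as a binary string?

1001111110000110001010111010101111101111001101001100101011010111011000100011001001101001000011110111000100111000001

step | reg (before) | out | fb
   0 | 1001111110000110001010 | 1 | 1
   1 | 0011111100001100010101 | 0 | 1
   2 | 0111111000011000101011 | 0 | 1
   3 | 1111110000110001010111 | 1 | 0
   4 | 1111100001100010101110 | 1 | 1
   5 | 1111000011000101011101 | 1 | 0
   6 | 1110000110001010111010 | 1 | 1
   7 | 1100001100010101110101 | 1 | 0
   8 | 1000011000101011101010 | 1 | 1
   9 | 0000110001010111010101 | 0 | 1
  10 | 0001100010101110101011 | 0 | 1
  11 | 0011000101011101010111 | 0 | 1
  12 | 0110001010111010101111 | 0 | 1
  13 | 1100010101110101011111 | 1 | 0
  14 | 1000101011101010111110 | 1 | 1
  15 | 0001010111010101111101 | 0 | 1
  16 | 0010101110101011111011 | 0 | 1
  17 | 0101011101010111110111 | 0 | 1
  18 | 1010111010101111101111 | 1 | 0
  19 | 0101110101011111011110 | 0 | 0
  20 | 1011101010111110111100 | 1 | 1
  21 | 0111010101111101111001 | 0 | 1
  22 | 1110101011111011110011 | 1 | 0
  23 | 1101010111110111100110 | 1 | 1
  24 | 1010101111101111001101 | 1 | 0
  25 | 0101011111011110011010 | 0 | 0
  26 | 1010111110111100110100 | 1 | 1
  27 | 0101111101111001101001 | 0 | 1
  28 | 1011111011110011010011 | 1 | 0
  29 | 0111110111100110100110 | 0 | 0
  30 | 1111101111001101001100 | 1 | 1
  31 | 1111011110011010011001 | 1 | 0
  32 | 1110111100110100110010 | 1 | 1
  33 | 1101111001101001100101 | 1 | 0
  34 | 1011110011010011001010 | 1 | 1
  35 | 0111100110100110010101 | 0 | 1
  36 | 1111001101001100101011 | 1 | 0
  37 | 1110011010011001010110 | 1 | 1
  38 | 1100110100110010101101 | 1 | 0
  39 | 1001101001100101011010 | 1 | 1
  40 | 0011010011001010110101 | 0 | 1
  41 | 0110100110010101101011 | 0 | 1
  42 | 1101001100101011010111 | 1 | 0
  43 | 1010011001010110101110 | 1 | 1
  44 | 0100110010101101011101 | 0 | 1
  45 | 1001100101011010111011 | 1 | 0
  46 | 0011001010110101110110 | 0 | 0
  47 | 0110010101101011101100 | 0 | 0
  48 | 1100101011010111011000 | 1 | 1
  49 | 1001010110101110110001 | 1 | 0
  50 | 0010101101011101100010 | 0 | 0
  51 | 0101011010111011000100 | 0 | 0
  52 | 1010110101110110001000 | 1 | 1
  53 | 0101101011101100010001 | 0 | 1
  54 | 1011010111011000100011 | 1 | 0
  55 | 0110101110110001000110 | 0 | 0
  56 | 1101011101100010001100 | 1 | 1
  57 | 1010111011000100011001 | 1 | 0
  58 | 0101110110001000110010 | 0 | 0
  59 | 1011101100010001100100 | 1 | 1
  60 | 0111011000100011001001 | 0 | 1
  61 | 1110110001000110010011 | 1 | 0
  62 | 1101100010001100100110 | 1 | 1
  63 | 1011000100011001001101 | 1 | 0
  64 | 0110001000110010011010 | 0 | 0
  65 | 1100010001100100110100 | 1 | 1
  66 | 1000100011001001101001 | 1 | 0
  67 | 0001000110010011010010 | 0 | 0
  68 | 0010001100100110100100 | 0 | 0
  69 | 0100011001001101001000 | 0 | 0
  70 | 1000110010011010010000 | 1 | 1
  71 | 0001100100110100100001 | 0 | 1
  72 | 0011001001101001000011 | 0 | 1
  73 | 0110010011010010000111 | 0 | 1
  74 | 1100100110100100001111 | 1 | 0
  75 | 1001001101001000011110 | 1 | 1
  76 | 0010011010010000111101 | 0 | 1
  77 | 0100110100100001111011 | 0 | 1
  78 | 1001101001000011110111 | 1 | 0
  79 | 0011010010000111101110 | 0 | 0
  80 | 0110100100001111011100 | 0 | 0
  81 | 1101001000011110111000 | 1 | 1
  82 | 1010010000111101110001 | 1 | 0
  83 | 0100100001111011100010 | 0 | 0
  84 | 1001000011110111000100 | 1 | 1
  85 | 0010000111101110001001 | 0 | 1
  86 | 0100001111011100010011 | 0 | 1
  87 | 1000011110111000100111 | 1 | 0
  88 | 0000111101110001001110 | 0 | 0
  89 | 0001111011100010011100 | 0 | 0
  90 | 0011110111000100111000 | 0 | 0
  91 | 0111101110001001110000 | 0 | 0
  92 | 1111011100010011100000 | 1 | 1
  93 | 1110111000100111000001 | 1 | 0
  94 | 1101110001001110000010 | 1 | 1
  95 | 1011100010011100000101 | 1 | 0
  96 | 0111000100111000001010 | 0 | 0
  97 | 1110001001110000010100 | 1 | 1
  98 | 1100010011100000101001 | 1 | 0
  99 | 1000100111000001010010 | 1 | 1
 100 | 0001001110000010100101 | 0 | 1
 101 | 0010011100000101001011 | 0 | 1
 102 | 0100111000001010010111 | 0 | 1
 103 | 1001110000010100101111 | 1 | 0
 104 | 0011100000101001011110 | 0 | 0
 105 | 0111000001010010111100 | 0 | 0
 106 | 1110000010100101111000 | 1 | 1
 107 | 1100000101001011110001 | 1 | 0
 108 | 1000001010010111100010 | 1 | 1
 109 | 0000010100101111000101 | 0 | 1
 110 | 0000101001011110001011 | 0 | 1
 111 | 0001010010111100010111 | 0 | 1
 112 | 0010100101111000101111 | 0 | 1
 113 | 0101001011110001011111 | 0 | 1
 114 | 1010010111100010111111 | 1 | 0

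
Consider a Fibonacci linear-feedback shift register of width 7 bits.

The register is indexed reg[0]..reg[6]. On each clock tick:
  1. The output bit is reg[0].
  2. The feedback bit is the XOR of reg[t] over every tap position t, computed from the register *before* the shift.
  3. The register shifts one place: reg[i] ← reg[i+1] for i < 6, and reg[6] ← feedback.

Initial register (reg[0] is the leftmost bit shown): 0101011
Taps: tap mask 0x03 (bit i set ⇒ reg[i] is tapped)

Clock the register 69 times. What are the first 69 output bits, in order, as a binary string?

010101111111000000100000110000101000111100100010110011101010011111010

step | reg (before) | out | fb
   0 | 0101011 | 0 | 1
   1 | 1010111 | 1 | 1
   2 | 0101111 | 0 | 1
   3 | 1011111 | 1 | 1
   4 | 0111111 | 0 | 1
   5 | 1111111 | 1 | 0
   6 | 1111110 | 1 | 0
   7 | 1111100 | 1 | 0
   8 | 1111000 | 1 | 0
   9 | 1110000 | 1 | 0
  10 | 1100000 | 1 | 0
  11 | 1000000 | 1 | 1
  12 | 0000001 | 0 | 0
  13 | 0000010 | 0 | 0
  14 | 0000100 | 0 | 0
  15 | 0001000 | 0 | 0
  16 | 0010000 | 0 | 0
  17 | 0100000 | 0 | 1
  18 | 1000001 | 1 | 1
  19 | 0000011 | 0 | 0
  20 | 0000110 | 0 | 0
  21 | 0001100 | 0 | 0
  22 | 0011000 | 0 | 0
  23 | 0110000 | 0 | 1
  24 | 1100001 | 1 | 0
  25 | 1000010 | 1 | 1
  26 | 0000101 | 0 | 0
  27 | 0001010 | 0 | 0
  28 | 0010100 | 0 | 0
  29 | 0101000 | 0 | 1
  30 | 1010001 | 1 | 1
  31 | 0100011 | 0 | 1
  32 | 1000111 | 1 | 1
  33 | 0001111 | 0 | 0
  34 | 0011110 | 0 | 0
  35 | 0111100 | 0 | 1
  36 | 1111001 | 1 | 0
  37 | 1110010 | 1 | 0
  38 | 1100100 | 1 | 0
  39 | 1001000 | 1 | 1
  40 | 0010001 | 0 | 0
  41 | 0100010 | 0 | 1
  42 | 1000101 | 1 | 1
  43 | 0001011 | 0 | 0
  44 | 0010110 | 0 | 0
  45 | 0101100 | 0 | 1
  46 | 1011001 | 1 | 1
  47 | 0110011 | 0 | 1
  48 | 1100111 | 1 | 0
  49 | 1001110 | 1 | 1
  50 | 0011101 | 0 | 0
  51 | 0111010 | 0 | 1
  52 | 1110101 | 1 | 0
  53 | 1101010 | 1 | 0
  54 | 1010100 | 1 | 1
  55 | 0101001 | 0 | 1
  56 | 1010011 | 1 | 1
  57 | 0100111 | 0 | 1
  58 | 1001111 | 1 | 1
  59 | 0011111 | 0 | 0
  60 | 0111110 | 0 | 1
  61 | 1111101 | 1 | 0
  62 | 1111010 | 1 | 0
  63 | 1110100 | 1 | 0
  64 | 1101000 | 1 | 0
  65 | 1010000 | 1 | 1
  66 | 0100001 | 0 | 1
  67 | 1000011 | 1 | 1
  68 | 0000111 | 0 | 0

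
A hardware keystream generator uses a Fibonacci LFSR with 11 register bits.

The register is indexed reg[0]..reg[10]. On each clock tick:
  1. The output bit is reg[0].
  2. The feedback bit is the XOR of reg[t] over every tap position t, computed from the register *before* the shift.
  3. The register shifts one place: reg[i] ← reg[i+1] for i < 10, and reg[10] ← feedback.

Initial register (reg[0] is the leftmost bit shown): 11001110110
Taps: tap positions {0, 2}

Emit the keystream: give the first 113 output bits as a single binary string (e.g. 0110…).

11001110110111101011010010001100110101111111000100000110101000111000010110110010011011110111101001010010011000110

step | reg (before) | out | fb
   0 | 11001110110 | 1 | 1
   1 | 10011101101 | 1 | 1
   2 | 00111011011 | 0 | 1
   3 | 01110110111 | 0 | 1
   4 | 11101101111 | 1 | 0
   5 | 11011011110 | 1 | 1
   6 | 10110111101 | 1 | 0
   7 | 01101111010 | 0 | 1
   8 | 11011110101 | 1 | 1
   9 | 10111101011 | 1 | 0
  10 | 01111010110 | 0 | 1
  11 | 11110101101 | 1 | 0
  12 | 11101011010 | 1 | 0
  13 | 11010110100 | 1 | 1
  14 | 10101101001 | 1 | 0
  15 | 01011010010 | 0 | 0
  16 | 10110100100 | 1 | 0
  17 | 01101001000 | 0 | 1
  18 | 11010010001 | 1 | 1
  19 | 10100100011 | 1 | 0
  20 | 01001000110 | 0 | 0
  21 | 10010001100 | 1 | 1
  22 | 00100011001 | 0 | 1
  23 | 01000110011 | 0 | 0
  24 | 10001100110 | 1 | 1
  25 | 00011001101 | 0 | 0
  26 | 00110011010 | 0 | 1
  27 | 01100110101 | 0 | 1
  28 | 11001101011 | 1 | 1
  29 | 10011010111 | 1 | 1
  30 | 00110101111 | 0 | 1
  31 | 01101011111 | 0 | 1
  32 | 11010111111 | 1 | 1
  33 | 10101111111 | 1 | 0
  34 | 01011111110 | 0 | 0
  35 | 10111111100 | 1 | 0
  36 | 01111111000 | 0 | 1
  37 | 11111110001 | 1 | 0
  38 | 11111100010 | 1 | 0
  39 | 11111000100 | 1 | 0
  40 | 11110001000 | 1 | 0
  41 | 11100010000 | 1 | 0
  42 | 11000100000 | 1 | 1
  43 | 10001000001 | 1 | 1
  44 | 00010000011 | 0 | 0
  45 | 00100000110 | 0 | 1
  46 | 01000001101 | 0 | 0
  47 | 10000011010 | 1 | 1
  48 | 00000110101 | 0 | 0
  49 | 00001101010 | 0 | 0
  50 | 00011010100 | 0 | 0
  51 | 00110101000 | 0 | 1
  52 | 01101010001 | 0 | 1
  53 | 11010100011 | 1 | 1
  54 | 10101000111 | 1 | 0
  55 | 01010001110 | 0 | 0
  56 | 10100011100 | 1 | 0
  57 | 01000111000 | 0 | 0
  58 | 10001110000 | 1 | 1
  59 | 00011100001 | 0 | 0
  60 | 00111000010 | 0 | 1
  61 | 01110000101 | 0 | 1
  62 | 11100001011 | 1 | 0
  63 | 11000010110 | 1 | 1
  64 | 10000101101 | 1 | 1
  65 | 00001011011 | 0 | 0
  66 | 00010110110 | 0 | 0
  67 | 00101101100 | 0 | 1
  68 | 01011011001 | 0 | 0
  69 | 10110110010 | 1 | 0
  70 | 01101100100 | 0 | 1
  71 | 11011001001 | 1 | 1
  72 | 10110010011 | 1 | 0
  73 | 01100100110 | 0 | 1
  74 | 11001001101 | 1 | 1
  75 | 10010011011 | 1 | 1
  76 | 00100110111 | 0 | 1
  77 | 01001101111 | 0 | 0
  78 | 10011011110 | 1 | 1
  79 | 00110111101 | 0 | 1
  80 | 01101111011 | 0 | 1
  81 | 11011110111 | 1 | 1
  82 | 10111101111 | 1 | 0
  83 | 01111011110 | 0 | 1
  84 | 11110111101 | 1 | 0
  85 | 11101111010 | 1 | 0
  86 | 11011110100 | 1 | 1
  87 | 10111101001 | 1 | 0
  88 | 01111010010 | 0 | 1
  89 | 11110100101 | 1 | 0
  90 | 11101001010 | 1 | 0
  91 | 11010010100 | 1 | 1
  92 | 10100101001 | 1 | 0
  93 | 01001010010 | 0 | 0
  94 | 10010100100 | 1 | 1
  95 | 00101001001 | 0 | 1
  96 | 01010010011 | 0 | 0
  97 | 10100100110 | 1 | 0
  98 | 01001001100 | 0 | 0
  99 | 10010011000 | 1 | 1
 100 | 00100110001 | 0 | 1
 101 | 01001100011 | 0 | 0
 102 | 10011000110 | 1 | 1
 103 | 00110001101 | 0 | 1
 104 | 01100011011 | 0 | 1
 105 | 11000110111 | 1 | 1
 106 | 10001101111 | 1 | 1
 107 | 00011011111 | 0 | 0
 108 | 00110111110 | 0 | 1
 109 | 01101111101 | 0 | 1
 110 | 11011111011 | 1 | 1
 111 | 10111110111 | 1 | 0
 112 | 01111101110 | 0 | 1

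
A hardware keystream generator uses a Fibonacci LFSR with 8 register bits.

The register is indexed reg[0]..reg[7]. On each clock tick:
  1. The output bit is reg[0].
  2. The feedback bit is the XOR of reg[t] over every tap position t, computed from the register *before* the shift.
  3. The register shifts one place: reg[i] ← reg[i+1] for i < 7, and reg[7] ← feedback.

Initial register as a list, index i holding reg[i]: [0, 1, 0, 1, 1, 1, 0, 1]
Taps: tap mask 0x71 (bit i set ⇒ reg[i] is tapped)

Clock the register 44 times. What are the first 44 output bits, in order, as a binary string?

01011101011110110111110000110100110101101101

tick  register→output (feedback)
  0  01011101→0 (0)
  1  10111010→1 (1)
  2  01110101→0 (1)
  3  11101011→1 (1)
  4  11010111→1 (1)
  5  10101111→1 (0)
  6  01011110→0 (1)
  7  10111101→1 (1)
  8  01111011→0 (0)
  9  11110110→1 (1)
 10  11101101→1 (1)
 11  11011011→1 (1)
 12  10110111→1 (1)
 13  01101111→0 (1)
 14  11011111→1 (0)
 15  10111110→1 (0)
 16  01111100→0 (0)
 17  11111000→1 (0)
 18  11110000→1 (1)
 19  11100001→1 (1)
 20  11000011→1 (0)
 21  10000110→1 (1)
 22  00001101→0 (0)
 23  00011010→0 (0)
 24  00110100→0 (1)
 25  01101001→0 (1)
 26  11010011→1 (0)
 27  10100110→1 (1)
 28  01001101→0 (0)
 29  10011010→1 (1)
 30  00110101→0 (1)
 31  01101011→0 (0)
 32  11010110→1 (1)
 33  10101101→1 (1)
 34  01011011→0 (0)
 35  10110110→1 (1)
 36  01101101→0 (0)
 37  11011010→1 (1)
 38  10110101→1 (0)
 39  01101010→0 (0)
 40  11010100→1 (0)
 41  10101000→1 (0)
 42  01010000→0 (0)
 43  10100000→1 (1)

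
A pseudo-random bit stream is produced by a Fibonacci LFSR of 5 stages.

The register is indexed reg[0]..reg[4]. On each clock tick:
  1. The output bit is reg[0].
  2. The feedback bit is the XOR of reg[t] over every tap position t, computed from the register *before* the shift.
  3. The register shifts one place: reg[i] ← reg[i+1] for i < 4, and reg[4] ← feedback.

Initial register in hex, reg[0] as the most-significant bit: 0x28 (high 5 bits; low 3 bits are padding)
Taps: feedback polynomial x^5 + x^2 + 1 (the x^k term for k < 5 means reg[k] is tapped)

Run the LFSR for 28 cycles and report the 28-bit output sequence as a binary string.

step | reg (before) | out | fb
   0 | 00101 | 0 | 1
   1 | 01011 | 0 | 0
   2 | 10110 | 1 | 0
   3 | 01100 | 0 | 1
   4 | 11001 | 1 | 1
   5 | 10011 | 1 | 1
   6 | 00111 | 0 | 1
   7 | 01111 | 0 | 1
   8 | 11111 | 1 | 0
   9 | 11110 | 1 | 0
  10 | 11100 | 1 | 0
  11 | 11000 | 1 | 1
  12 | 10001 | 1 | 1
  13 | 00011 | 0 | 0
  14 | 00110 | 0 | 1
  15 | 01101 | 0 | 1
  16 | 11011 | 1 | 1
  17 | 10111 | 1 | 0
  18 | 01110 | 0 | 1
  19 | 11101 | 1 | 0
  20 | 11010 | 1 | 1
  21 | 10101 | 1 | 0
  22 | 01010 | 0 | 0
  23 | 10100 | 1 | 0
  24 | 01000 | 0 | 0
  25 | 10000 | 1 | 1
  26 | 00001 | 0 | 0
  27 | 00010 | 0 | 0

0010110011111000110111010100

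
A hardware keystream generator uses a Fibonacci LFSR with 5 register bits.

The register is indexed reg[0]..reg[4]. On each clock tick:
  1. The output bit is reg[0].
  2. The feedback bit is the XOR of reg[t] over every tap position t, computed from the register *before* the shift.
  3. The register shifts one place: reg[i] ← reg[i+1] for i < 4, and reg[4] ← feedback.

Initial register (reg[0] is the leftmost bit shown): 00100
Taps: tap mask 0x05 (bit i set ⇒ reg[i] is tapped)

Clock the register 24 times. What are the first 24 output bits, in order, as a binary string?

tick  register→output (feedback)
  0  00100→0 (1)
  1  01001→0 (0)
  2  10010→1 (1)
  3  00101→0 (1)
  4  01011→0 (0)
  5  10110→1 (0)
  6  01100→0 (1)
  7  11001→1 (1)
  8  10011→1 (1)
  9  00111→0 (1)
 10  01111→0 (1)
 11  11111→1 (0)
 12  11110→1 (0)
 13  11100→1 (0)
 14  11000→1 (1)
 15  10001→1 (1)
 16  00011→0 (0)
 17  00110→0 (1)
 18  01101→0 (1)
 19  11011→1 (1)
 20  10111→1 (0)
 21  01110→0 (1)
 22  11101→1 (0)
 23  11010→1 (1)

001001011001111100011011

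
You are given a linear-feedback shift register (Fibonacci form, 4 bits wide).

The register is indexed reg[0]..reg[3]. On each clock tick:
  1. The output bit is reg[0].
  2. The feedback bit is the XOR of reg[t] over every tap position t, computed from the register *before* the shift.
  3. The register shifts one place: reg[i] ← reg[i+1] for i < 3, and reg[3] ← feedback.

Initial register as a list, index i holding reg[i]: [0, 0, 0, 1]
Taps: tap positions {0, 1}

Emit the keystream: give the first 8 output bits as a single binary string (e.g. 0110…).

tick  register→output (feedback)
  0  0001→0 (0)
  1  0010→0 (0)
  2  0100→0 (1)
  3  1001→1 (1)
  4  0011→0 (0)
  5  0110→0 (1)
  6  1101→1 (0)
  7  1010→1 (1)

00010011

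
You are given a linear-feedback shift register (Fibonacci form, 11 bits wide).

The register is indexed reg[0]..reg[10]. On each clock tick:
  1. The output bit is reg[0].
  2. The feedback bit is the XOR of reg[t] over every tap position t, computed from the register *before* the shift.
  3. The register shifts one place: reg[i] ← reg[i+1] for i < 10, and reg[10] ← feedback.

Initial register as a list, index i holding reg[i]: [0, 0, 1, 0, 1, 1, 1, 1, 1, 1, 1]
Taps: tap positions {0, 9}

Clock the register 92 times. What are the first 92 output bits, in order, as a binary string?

00101111111110110011001110000111100101011001011101101000110110111110001110011010110000111011

step | reg (before) | out | fb
   0 | 00101111111 | 0 | 1
   1 | 01011111111 | 0 | 1
   2 | 10111111111 | 1 | 0
   3 | 01111111110 | 0 | 1
   4 | 11111111101 | 1 | 1
   5 | 11111111011 | 1 | 0
   6 | 11111110110 | 1 | 0
   7 | 11111101100 | 1 | 1
   8 | 11111011001 | 1 | 1
   9 | 11110110011 | 1 | 0
  10 | 11101100110 | 1 | 0
  11 | 11011001100 | 1 | 1
  12 | 10110011001 | 1 | 1
  13 | 01100110011 | 0 | 1
  14 | 11001100111 | 1 | 0
  15 | 10011001110 | 1 | 0
  16 | 00110011100 | 0 | 0
  17 | 01100111000 | 0 | 0
  18 | 11001110000 | 1 | 1
  19 | 10011100001 | 1 | 1
  20 | 00111000011 | 0 | 1
  21 | 01110000111 | 0 | 1
  22 | 11100001111 | 1 | 0
  23 | 11000011110 | 1 | 0
  24 | 10000111100 | 1 | 1
  25 | 00001111001 | 0 | 0
  26 | 00011110010 | 0 | 1
  27 | 00111100101 | 0 | 0
  28 | 01111001010 | 0 | 1
  29 | 11110010101 | 1 | 1
  30 | 11100101011 | 1 | 0
  31 | 11001010110 | 1 | 0
  32 | 10010101100 | 1 | 1
  33 | 00101011001 | 0 | 0
  34 | 01010110010 | 0 | 1
  35 | 10101100101 | 1 | 1
  36 | 01011001011 | 0 | 1
  37 | 10110010111 | 1 | 0
  38 | 01100101110 | 0 | 1
  39 | 11001011101 | 1 | 1
  40 | 10010111011 | 1 | 0
  41 | 00101110110 | 0 | 1
  42 | 01011101101 | 0 | 0
  43 | 10111011010 | 1 | 0
  44 | 01110110100 | 0 | 0
  45 | 11101101000 | 1 | 1
  46 | 11011010001 | 1 | 1
  47 | 10110100011 | 1 | 0
  48 | 01101000110 | 0 | 1
  49 | 11010001101 | 1 | 1
  50 | 10100011011 | 1 | 0
  51 | 01000110110 | 0 | 1
  52 | 10001101101 | 1 | 1
  53 | 00011011011 | 0 | 1
  54 | 00110110111 | 0 | 1
  55 | 01101101111 | 0 | 1
  56 | 11011011111 | 1 | 0
  57 | 10110111110 | 1 | 0
  58 | 01101111100 | 0 | 0
  59 | 11011111000 | 1 | 1
  60 | 10111110001 | 1 | 1
  61 | 01111100011 | 0 | 1
  62 | 11111000111 | 1 | 0
  63 | 11110001110 | 1 | 0
  64 | 11100011100 | 1 | 1
  65 | 11000111001 | 1 | 1
  66 | 10001110011 | 1 | 0
  67 | 00011100110 | 0 | 1
  68 | 00111001101 | 0 | 0
  69 | 01110011010 | 0 | 1
  70 | 11100110101 | 1 | 1
  71 | 11001101011 | 1 | 0
  72 | 10011010110 | 1 | 0
  73 | 00110101100 | 0 | 0
  74 | 01101011000 | 0 | 0
  75 | 11010110000 | 1 | 1
  76 | 10101100001 | 1 | 1
  77 | 01011000011 | 0 | 1
  78 | 10110000111 | 1 | 0
  79 | 01100001110 | 0 | 1
  80 | 11000011101 | 1 | 1
  81 | 10000111011 | 1 | 0
  82 | 00001110110 | 0 | 1
  83 | 00011101101 | 0 | 0
  84 | 00111011010 | 0 | 1
  85 | 01110110101 | 0 | 0
  86 | 11101101010 | 1 | 0
  87 | 11011010100 | 1 | 1
  88 | 10110101001 | 1 | 1
  89 | 01101010011 | 0 | 1
  90 | 11010100111 | 1 | 0
  91 | 10101001110 | 1 | 0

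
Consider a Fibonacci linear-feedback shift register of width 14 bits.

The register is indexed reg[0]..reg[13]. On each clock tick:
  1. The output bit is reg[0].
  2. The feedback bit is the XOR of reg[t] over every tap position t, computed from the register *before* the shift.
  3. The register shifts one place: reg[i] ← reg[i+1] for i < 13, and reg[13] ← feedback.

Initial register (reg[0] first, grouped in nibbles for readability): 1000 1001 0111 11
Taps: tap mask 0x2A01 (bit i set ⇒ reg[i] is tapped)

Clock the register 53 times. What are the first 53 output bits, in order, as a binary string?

step | reg (before) | out | fb
   0 | 10001001011111 | 1 | 0
   1 | 00010010111110 | 0 | 0
   2 | 00100101111100 | 0 | 0
   3 | 01001011111000 | 0 | 1
   4 | 10010111110001 | 1 | 1
   5 | 00101111100011 | 0 | 1
   6 | 01011111000111 | 0 | 0
   7 | 10111110001110 | 1 | 0
   8 | 01111100011100 | 0 | 0
   9 | 11111000111000 | 1 | 0
  10 | 11110001110000 | 1 | 0
  11 | 11100011100000 | 1 | 1
  12 | 11000111000001 | 1 | 0
  13 | 10001110000010 | 1 | 1
  14 | 00011100000101 | 0 | 0
  15 | 00111000001010 | 0 | 0
  16 | 01110000010100 | 0 | 0
  17 | 11100000101000 | 1 | 1
  18 | 11000001010001 | 1 | 1
  19 | 10000010100011 | 1 | 0
  20 | 00000101000110 | 0 | 1
  21 | 00001010001101 | 0 | 0
  22 | 00010100011010 | 0 | 1
  23 | 00101000110101 | 0 | 1
  24 | 01010001101011 | 0 | 1
  25 | 10100011010111 | 1 | 0
  26 | 01000110101110 | 0 | 1
  27 | 10001101011101 | 1 | 0
  28 | 00011010111010 | 0 | 1
  29 | 00110101110101 | 0 | 1
  30 | 01101011101011 | 0 | 1
  31 | 11010111010111 | 1 | 0
  32 | 10101110101110 | 1 | 0
  33 | 01011101011100 | 0 | 0
  34 | 10111010111000 | 1 | 0
  35 | 01110101110000 | 0 | 1
  36 | 11101011100001 | 1 | 0
  37 | 11010111000010 | 1 | 1
  38 | 10101110000101 | 1 | 1
  39 | 01011100001011 | 0 | 1
  40 | 10111000010111 | 1 | 0
  41 | 01110000101110 | 0 | 1
  42 | 11100001011101 | 1 | 0
  43 | 11000010111010 | 1 | 0
  44 | 10000101110100 | 1 | 1
  45 | 00001011101001 | 0 | 1
  46 | 00010111010011 | 0 | 0
  47 | 00101110100110 | 0 | 1
  48 | 01011101001101 | 0 | 0
  49 | 10111010011010 | 1 | 0
  50 | 01110100110100 | 0 | 0
  51 | 11101001101000 | 1 | 1
  52 | 11010011010001 | 1 | 1

10001001011111000111000001010001101011101011100001011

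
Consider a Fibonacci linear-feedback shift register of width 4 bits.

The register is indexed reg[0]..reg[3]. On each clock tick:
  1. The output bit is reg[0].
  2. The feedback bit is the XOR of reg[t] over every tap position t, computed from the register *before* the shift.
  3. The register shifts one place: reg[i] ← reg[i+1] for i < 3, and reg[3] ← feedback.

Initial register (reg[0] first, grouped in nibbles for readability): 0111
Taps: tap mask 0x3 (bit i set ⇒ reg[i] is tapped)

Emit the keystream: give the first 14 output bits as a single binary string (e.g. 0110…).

01111000100110

tick  register→output (feedback)
  0  0111→0 (1)
  1  1111→1 (0)
  2  1110→1 (0)
  3  1100→1 (0)
  4  1000→1 (1)
  5  0001→0 (0)
  6  0010→0 (0)
  7  0100→0 (1)
  8  1001→1 (1)
  9  0011→0 (0)
 10  0110→0 (1)
 11  1101→1 (0)
 12  1010→1 (1)
 13  0101→0 (1)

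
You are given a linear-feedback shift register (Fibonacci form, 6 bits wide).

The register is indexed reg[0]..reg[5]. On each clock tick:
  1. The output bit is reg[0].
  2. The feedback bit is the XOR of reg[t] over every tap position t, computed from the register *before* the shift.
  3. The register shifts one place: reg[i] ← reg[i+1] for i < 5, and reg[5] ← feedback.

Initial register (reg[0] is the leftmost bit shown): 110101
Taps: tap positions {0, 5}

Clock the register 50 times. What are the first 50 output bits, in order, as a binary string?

11010101100110111011010010011100010111100101000110

k : reg_k → out_k, fb_k
0: 110101 → 1, fb=0
1: 101010 → 1, fb=1
2: 010101 → 0, fb=1
3: 101011 → 1, fb=0
4: 010110 → 0, fb=0
5: 101100 → 1, fb=1
6: 011001 → 0, fb=1
7: 110011 → 1, fb=0
8: 100110 → 1, fb=1
9: 001101 → 0, fb=1
10: 011011 → 0, fb=1
11: 110111 → 1, fb=0
12: 101110 → 1, fb=1
13: 011101 → 0, fb=1
14: 111011 → 1, fb=0
15: 110110 → 1, fb=1
16: 101101 → 1, fb=0
17: 011010 → 0, fb=0
18: 110100 → 1, fb=1
19: 101001 → 1, fb=0
20: 010010 → 0, fb=0
21: 100100 → 1, fb=1
22: 001001 → 0, fb=1
23: 010011 → 0, fb=1
24: 100111 → 1, fb=0
25: 001110 → 0, fb=0
26: 011100 → 0, fb=0
27: 111000 → 1, fb=1
28: 110001 → 1, fb=0
29: 100010 → 1, fb=1
30: 000101 → 0, fb=1
31: 001011 → 0, fb=1
32: 010111 → 0, fb=1
33: 101111 → 1, fb=0
34: 011110 → 0, fb=0
35: 111100 → 1, fb=1
36: 111001 → 1, fb=0
37: 110010 → 1, fb=1
38: 100101 → 1, fb=0
39: 001010 → 0, fb=0
40: 010100 → 0, fb=0
41: 101000 → 1, fb=1
42: 010001 → 0, fb=1
43: 100011 → 1, fb=0
44: 000110 → 0, fb=0
45: 001100 → 0, fb=0
46: 011000 → 0, fb=0
47: 110000 → 1, fb=1
48: 100001 → 1, fb=0
49: 000010 → 0, fb=0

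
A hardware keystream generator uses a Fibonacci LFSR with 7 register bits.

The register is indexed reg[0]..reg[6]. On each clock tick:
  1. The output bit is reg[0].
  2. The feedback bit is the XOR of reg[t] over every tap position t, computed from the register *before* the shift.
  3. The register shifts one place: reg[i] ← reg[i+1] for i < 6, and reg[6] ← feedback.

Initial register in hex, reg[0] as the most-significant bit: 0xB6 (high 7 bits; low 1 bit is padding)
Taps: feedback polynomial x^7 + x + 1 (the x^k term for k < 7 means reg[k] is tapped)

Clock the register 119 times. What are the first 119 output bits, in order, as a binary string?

10110111101100011010010111011100110010101011111110000001000001100001010001111001000101100111010100111110100001110001001

k : reg_k → out_k, fb_k
0: 1011011 → 1, fb=1
1: 0110111 → 0, fb=1
2: 1101111 → 1, fb=0
3: 1011110 → 1, fb=1
4: 0111101 → 0, fb=1
5: 1111011 → 1, fb=0
6: 1110110 → 1, fb=0
7: 1101100 → 1, fb=0
8: 1011000 → 1, fb=1
9: 0110001 → 0, fb=1
10: 1100011 → 1, fb=0
11: 1000110 → 1, fb=1
12: 0001101 → 0, fb=0
13: 0011010 → 0, fb=0
14: 0110100 → 0, fb=1
15: 1101001 → 1, fb=0
16: 1010010 → 1, fb=1
17: 0100101 → 0, fb=1
18: 1001011 → 1, fb=1
19: 0010111 → 0, fb=0
20: 0101110 → 0, fb=1
21: 1011101 → 1, fb=1
22: 0111011 → 0, fb=1
23: 1110111 → 1, fb=0
24: 1101110 → 1, fb=0
25: 1011100 → 1, fb=1
26: 0111001 → 0, fb=1
27: 1110011 → 1, fb=0
28: 1100110 → 1, fb=0
29: 1001100 → 1, fb=1
30: 0011001 → 0, fb=0
31: 0110010 → 0, fb=1
32: 1100101 → 1, fb=0
33: 1001010 → 1, fb=1
34: 0010101 → 0, fb=0
35: 0101010 → 0, fb=1
36: 1010101 → 1, fb=1
37: 0101011 → 0, fb=1
38: 1010111 → 1, fb=1
39: 0101111 → 0, fb=1
40: 1011111 → 1, fb=1
41: 0111111 → 0, fb=1
42: 1111111 → 1, fb=0
43: 1111110 → 1, fb=0
44: 1111100 → 1, fb=0
45: 1111000 → 1, fb=0
46: 1110000 → 1, fb=0
47: 1100000 → 1, fb=0
48: 1000000 → 1, fb=1
49: 0000001 → 0, fb=0
50: 0000010 → 0, fb=0
51: 0000100 → 0, fb=0
52: 0001000 → 0, fb=0
53: 0010000 → 0, fb=0
54: 0100000 → 0, fb=1
55: 1000001 → 1, fb=1
56: 0000011 → 0, fb=0
57: 0000110 → 0, fb=0
58: 0001100 → 0, fb=0
59: 0011000 → 0, fb=0
60: 0110000 → 0, fb=1
61: 1100001 → 1, fb=0
62: 1000010 → 1, fb=1
63: 0000101 → 0, fb=0
64: 0001010 → 0, fb=0
65: 0010100 → 0, fb=0
66: 0101000 → 0, fb=1
67: 1010001 → 1, fb=1
68: 0100011 → 0, fb=1
69: 1000111 → 1, fb=1
70: 0001111 → 0, fb=0
71: 0011110 → 0, fb=0
72: 0111100 → 0, fb=1
73: 1111001 → 1, fb=0
74: 1110010 → 1, fb=0
75: 1100100 → 1, fb=0
76: 1001000 → 1, fb=1
77: 0010001 → 0, fb=0
78: 0100010 → 0, fb=1
79: 1000101 → 1, fb=1
80: 0001011 → 0, fb=0
81: 0010110 → 0, fb=0
82: 0101100 → 0, fb=1
83: 1011001 → 1, fb=1
84: 0110011 → 0, fb=1
85: 1100111 → 1, fb=0
86: 1001110 → 1, fb=1
87: 0011101 → 0, fb=0
88: 0111010 → 0, fb=1
89: 1110101 → 1, fb=0
90: 1101010 → 1, fb=0
91: 1010100 → 1, fb=1
92: 0101001 → 0, fb=1
93: 1010011 → 1, fb=1
94: 0100111 → 0, fb=1
95: 1001111 → 1, fb=1
96: 0011111 → 0, fb=0
97: 0111110 → 0, fb=1
98: 1111101 → 1, fb=0
99: 1111010 → 1, fb=0
100: 1110100 → 1, fb=0
101: 1101000 → 1, fb=0
102: 1010000 → 1, fb=1
103: 0100001 → 0, fb=1
104: 1000011 → 1, fb=1
105: 0000111 → 0, fb=0
106: 0001110 → 0, fb=0
107: 0011100 → 0, fb=0
108: 0111000 → 0, fb=1
109: 1110001 → 1, fb=0
110: 1100010 → 1, fb=0
111: 1000100 → 1, fb=1
112: 0001001 → 0, fb=0
113: 0010010 → 0, fb=0
114: 0100100 → 0, fb=1
115: 1001001 → 1, fb=1
116: 0010011 → 0, fb=0
117: 0100110 → 0, fb=1
118: 1001101 → 1, fb=1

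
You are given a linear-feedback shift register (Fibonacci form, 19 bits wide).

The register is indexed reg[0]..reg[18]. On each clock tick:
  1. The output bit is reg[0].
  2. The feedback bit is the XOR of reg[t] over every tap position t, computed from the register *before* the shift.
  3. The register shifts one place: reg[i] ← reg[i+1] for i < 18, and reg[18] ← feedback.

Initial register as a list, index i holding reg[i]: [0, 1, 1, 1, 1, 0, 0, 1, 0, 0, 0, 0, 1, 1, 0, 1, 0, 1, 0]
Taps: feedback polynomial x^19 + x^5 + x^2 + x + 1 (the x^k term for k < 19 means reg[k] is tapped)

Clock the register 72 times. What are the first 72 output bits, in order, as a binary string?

011110010000110101001001110100010111100011100011001011101101100110000010

k : reg_k → out_k, fb_k
0: 0111100100001101010 → 0, fb=0
1: 1111001000011010100 → 1, fb=1
2: 1110010000110101001 → 1, fb=0
3: 1100100001101010010 → 1, fb=0
4: 1001000011010100100 → 1, fb=1
5: 0010000110101001001 → 0, fb=1
6: 0100001101010010011 → 0, fb=1
7: 1000011010100100111 → 1, fb=0
8: 0000110101001001110 → 0, fb=1
9: 0001101010010011101 → 0, fb=0
10: 0011010100100111010 → 0, fb=0
11: 0110101001001110100 → 0, fb=0
12: 1101010010011101000 → 1, fb=1
13: 1010100100111010001 → 1, fb=0
14: 0101001001110100010 → 0, fb=1
15: 1010010011101000101 → 1, fb=1
16: 0100100111010001011 → 0, fb=1
17: 1001001110100010111 → 1, fb=1
18: 0010011101000101111 → 0, fb=0
19: 0100111010001011110 → 0, fb=0
20: 1001110100010111100 → 1, fb=0
21: 0011101000101111000 → 0, fb=1
22: 0111010001011110001 → 0, fb=1
23: 1110100010111100011 → 1, fb=1
24: 1101000101111000111 → 1, fb=0
25: 1010001011110001110 → 1, fb=0
26: 0100010111100011100 → 0, fb=0
27: 1000101111000111000 → 1, fb=1
28: 0001011110001110001 → 0, fb=1
29: 0010111100011100011 → 0, fb=0
30: 0101111000111000110 → 0, fb=0
31: 1011110001110001100 → 1, fb=1
32: 0111100011100011001 → 0, fb=0
33: 1111000111000110010 → 1, fb=1
34: 1110001110001100101 → 1, fb=1
35: 1100011100011001011 → 1, fb=1
36: 1000111000110010111 → 1, fb=0
37: 0001110001100101110 → 0, fb=1
38: 0011100011001011101 → 0, fb=1
39: 0111000110010111011 → 0, fb=0
40: 1110001100101110110 → 1, fb=1
41: 1100011001011101101 → 1, fb=1
42: 1000110010111011011 → 1, fb=0
43: 0001100101110110110 → 0, fb=0
44: 0011001011101101100 → 0, fb=1
45: 0110010111011011001 → 0, fb=1
46: 1100101110110110011 → 1, fb=0
47: 1001011101101100110 → 1, fb=0
48: 0010111011011001100 → 0, fb=0
49: 0101110110110011000 → 0, fb=0
50: 1011101101100110000 → 1, fb=0
51: 0111011011001100000 → 0, fb=1
52: 1110110110011000001 → 1, fb=0
53: 1101101100110000010 → 1, fb=0
54: 1011011001100000100 → 1, fb=1
55: 0110110011000001001 → 0, fb=1
56: 1101100110000010011 → 1, fb=0
57: 1011001100000100110 → 1, fb=0
58: 0110011000001001100 → 0, fb=1
59: 1100110000010011001 → 1, fb=1
60: 1001100000100110011 → 1, fb=1
61: 0011000001001100111 → 0, fb=1
62: 0110000010011001111 → 0, fb=0
63: 1100000100110011110 → 1, fb=0
64: 1000001001100111100 → 1, fb=1
65: 0000010011001111001 → 0, fb=1
66: 0000100110011110011 → 0, fb=0
67: 0001001100111100110 → 0, fb=0
68: 0010011001111001100 → 0, fb=0
69: 0100110011110011000 → 0, fb=0
70: 1001100111100110000 → 1, fb=1
71: 0011001111001100001 → 0, fb=1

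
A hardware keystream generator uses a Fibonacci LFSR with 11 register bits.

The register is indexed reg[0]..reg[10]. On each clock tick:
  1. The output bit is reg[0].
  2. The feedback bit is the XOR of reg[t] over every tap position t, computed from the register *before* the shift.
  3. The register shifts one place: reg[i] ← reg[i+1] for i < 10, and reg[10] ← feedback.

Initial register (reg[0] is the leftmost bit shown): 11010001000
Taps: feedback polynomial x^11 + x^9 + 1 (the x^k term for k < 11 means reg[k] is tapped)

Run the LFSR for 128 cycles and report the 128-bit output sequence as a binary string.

step | reg (before) | out | fb
   0 | 11010001000 | 1 | 1
   1 | 10100010001 | 1 | 1
   2 | 01000100011 | 0 | 1
   3 | 10001000111 | 1 | 0
   4 | 00010001110 | 0 | 1
   5 | 00100011101 | 0 | 0
   6 | 01000111010 | 0 | 1
   7 | 10001110101 | 1 | 1
   8 | 00011101011 | 0 | 1
   9 | 00111010111 | 0 | 1
  10 | 01110101111 | 0 | 1
  11 | 11101011111 | 1 | 0
  12 | 11010111110 | 1 | 0
  13 | 10101111100 | 1 | 1
  14 | 01011111001 | 0 | 0
  15 | 10111110010 | 1 | 0
  16 | 01111100100 | 0 | 0
  17 | 11111001000 | 1 | 1
  18 | 11110010001 | 1 | 1
  19 | 11100100011 | 1 | 0
  20 | 11001000110 | 1 | 0
  21 | 10010001100 | 1 | 1
  22 | 00100011001 | 0 | 0
  23 | 01000110010 | 0 | 1
  24 | 10001100101 | 1 | 1
  25 | 00011001011 | 0 | 1
  26 | 00110010111 | 0 | 1
  27 | 01100101111 | 0 | 1
  28 | 11001011111 | 1 | 0
  29 | 10010111110 | 1 | 0
  30 | 00101111100 | 0 | 0
  31 | 01011111000 | 0 | 0
  32 | 10111110000 | 1 | 1
  33 | 01111100001 | 0 | 0
  34 | 11111000010 | 1 | 0
  35 | 11110000100 | 1 | 1
  36 | 11100001001 | 1 | 1
  37 | 11000010011 | 1 | 0
  38 | 10000100110 | 1 | 0
  39 | 00001001100 | 0 | 0
  40 | 00010011000 | 0 | 0
  41 | 00100110000 | 0 | 0
  42 | 01001100000 | 0 | 0
  43 | 10011000000 | 1 | 1
  44 | 00110000001 | 0 | 0
  45 | 01100000010 | 0 | 1
  46 | 11000000101 | 1 | 1
  47 | 10000001011 | 1 | 0
  48 | 00000010110 | 0 | 1
  49 | 00000101101 | 0 | 0
  50 | 00001011010 | 0 | 1
  51 | 00010110101 | 0 | 0
  52 | 00101101010 | 0 | 1
  53 | 01011010101 | 0 | 0
  54 | 10110101010 | 1 | 0
  55 | 01101010100 | 0 | 0
  56 | 11010101000 | 1 | 1
  57 | 10101010001 | 1 | 1
  58 | 01010100011 | 0 | 1
  59 | 10101000111 | 1 | 0
  60 | 01010001110 | 0 | 1
  61 | 10100011101 | 1 | 1
  62 | 01000111011 | 0 | 1
  63 | 10001110111 | 1 | 0
  64 | 00011101110 | 0 | 1
  65 | 00111011101 | 0 | 0
  66 | 01110111010 | 0 | 1
  67 | 11101110101 | 1 | 1
  68 | 11011101011 | 1 | 0
  69 | 10111010110 | 1 | 0
  70 | 01110101100 | 0 | 0
  71 | 11101011000 | 1 | 1
  72 | 11010110001 | 1 | 1
  73 | 10101100011 | 1 | 0
  74 | 01011000110 | 0 | 1
  75 | 10110001101 | 1 | 1
  76 | 01100011011 | 0 | 1
  77 | 11000110111 | 1 | 0
  78 | 10001101110 | 1 | 0
  79 | 00011011100 | 0 | 0
  80 | 00110111000 | 0 | 0
  81 | 01101110000 | 0 | 0
  82 | 11011100000 | 1 | 1
  83 | 10111000001 | 1 | 1
  84 | 01110000011 | 0 | 1
  85 | 11100000111 | 1 | 0
  86 | 11000001110 | 1 | 0
  87 | 10000011100 | 1 | 1
  88 | 00000111001 | 0 | 0
  89 | 00001110010 | 0 | 1
  90 | 00011100101 | 0 | 0
  91 | 00111001010 | 0 | 1
  92 | 01110010101 | 0 | 0
  93 | 11100101010 | 1 | 0
  94 | 11001010100 | 1 | 1
  95 | 10010101001 | 1 | 1
  96 | 00101010011 | 0 | 1
  97 | 01010100111 | 0 | 1
  98 | 10101001111 | 1 | 0
  99 | 01010011110 | 0 | 1
 100 | 10100111101 | 1 | 1
 101 | 01001111011 | 0 | 1
 102 | 10011110111 | 1 | 0
 103 | 00111101110 | 0 | 1
 104 | 01111011101 | 0 | 0
 105 | 11110111010 | 1 | 0
 106 | 11101110100 | 1 | 1
 107 | 11011101001 | 1 | 1
 108 | 10111010011 | 1 | 0
 109 | 01110100110 | 0 | 1
 110 | 11101001101 | 1 | 1
 111 | 11010011011 | 1 | 0
 112 | 10100110110 | 1 | 0
 113 | 01001101100 | 0 | 0
 114 | 10011011000 | 1 | 1
 115 | 00110110001 | 0 | 0
 116 | 01101100010 | 0 | 1
 117 | 11011000101 | 1 | 1
 118 | 10110001011 | 1 | 0
 119 | 01100010110 | 0 | 1
 120 | 11000101101 | 1 | 1
 121 | 10001011011 | 1 | 0
 122 | 00010110110 | 0 | 1
 123 | 00101101101 | 0 | 0
 124 | 01011011010 | 0 | 1
 125 | 10110110101 | 1 | 1
 126 | 01101101011 | 0 | 1
 127 | 11011010111 | 1 | 0

11010001000111010111110010001100101111100001001100000010110101010001110111010110001101110000011100101010011110111010011011000101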